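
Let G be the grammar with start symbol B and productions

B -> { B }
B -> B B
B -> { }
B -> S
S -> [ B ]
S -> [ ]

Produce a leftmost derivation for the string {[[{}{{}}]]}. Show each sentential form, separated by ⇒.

B ⇒ {B} ⇒ {S} ⇒ {[B]} ⇒ {[S]} ⇒ {[[B]]} ⇒ {[[BB]]} ⇒ {[[{}B]]} ⇒ {[[{}{B}]]} ⇒ {[[{}{{}}]]}

B ⇒ {B}   [B -> { B }]
{B} ⇒ {S}   [B -> S]
{S} ⇒ {[B]}   [S -> [ B ]]
{[B]} ⇒ {[S]}   [B -> S]
{[S]} ⇒ {[[B]]}   [S -> [ B ]]
{[[B]]} ⇒ {[[BB]]}   [B -> B B]
{[[BB]]} ⇒ {[[{}B]]}   [B -> { }]
{[[{}B]]} ⇒ {[[{}{B}]]}   [B -> { B }]
{[[{}{B}]]} ⇒ {[[{}{{}}]]}   [B -> { }]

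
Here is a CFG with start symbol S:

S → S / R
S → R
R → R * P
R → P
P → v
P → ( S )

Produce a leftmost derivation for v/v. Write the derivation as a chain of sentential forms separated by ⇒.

S ⇒ S/R   [S → S / R]
S/R ⇒ R/R   [S → R]
R/R ⇒ P/R   [R → P]
P/R ⇒ v/R   [P → v]
v/R ⇒ v/P   [R → P]
v/P ⇒ v/v   [P → v]

S ⇒ S/R ⇒ R/R ⇒ P/R ⇒ v/R ⇒ v/P ⇒ v/v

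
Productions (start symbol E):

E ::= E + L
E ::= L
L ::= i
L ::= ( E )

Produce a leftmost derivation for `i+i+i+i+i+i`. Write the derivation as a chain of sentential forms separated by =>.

E => E+L => E+L+L => E+L+L+L => E+L+L+L+L => E+L+L+L+L+L => L+L+L+L+L+L => i+L+L+L+L+L => i+i+L+L+L+L => i+i+i+L+L+L => i+i+i+i+L+L => i+i+i+i+i+L => i+i+i+i+i+i

E => E+L   [E ::= E + L]
E+L => E+L+L   [E ::= E + L]
E+L+L => E+L+L+L   [E ::= E + L]
E+L+L+L => E+L+L+L+L   [E ::= E + L]
E+L+L+L+L => E+L+L+L+L+L   [E ::= E + L]
E+L+L+L+L+L => L+L+L+L+L+L   [E ::= L]
L+L+L+L+L+L => i+L+L+L+L+L   [L ::= i]
i+L+L+L+L+L => i+i+L+L+L+L   [L ::= i]
i+i+L+L+L+L => i+i+i+L+L+L   [L ::= i]
i+i+i+L+L+L => i+i+i+i+L+L   [L ::= i]
i+i+i+i+L+L => i+i+i+i+i+L   [L ::= i]
i+i+i+i+i+L => i+i+i+i+i+i   [L ::= i]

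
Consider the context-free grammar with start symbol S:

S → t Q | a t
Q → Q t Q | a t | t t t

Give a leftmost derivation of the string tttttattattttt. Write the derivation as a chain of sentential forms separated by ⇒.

S⇒tQ⇒tQtQ⇒tttttQ⇒tttttQtQ⇒tttttattQ⇒tttttattQtQ⇒tttttattattQ⇒tttttattattttt

S ⇒ tQ   [S → t Q]
tQ ⇒ tQtQ   [Q → Q t Q]
tQtQ ⇒ tttttQ   [Q → t t t]
tttttQ ⇒ tttttQtQ   [Q → Q t Q]
tttttQtQ ⇒ tttttattQ   [Q → a t]
tttttattQ ⇒ tttttattQtQ   [Q → Q t Q]
tttttattQtQ ⇒ tttttattattQ   [Q → a t]
tttttattattQ ⇒ tttttattattttt   [Q → t t t]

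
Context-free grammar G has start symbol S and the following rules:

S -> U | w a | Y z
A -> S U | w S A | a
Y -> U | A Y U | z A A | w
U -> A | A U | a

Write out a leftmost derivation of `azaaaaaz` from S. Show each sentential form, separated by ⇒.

S ⇒ Yz ⇒ AYUz ⇒ aYUz ⇒ azAAUz ⇒ azSUAUz ⇒ azUUAUz ⇒ azAUUAUz ⇒ azaUUAUz ⇒ azaaUAUz ⇒ azaaaAUz ⇒ azaaaaUz ⇒ azaaaaaz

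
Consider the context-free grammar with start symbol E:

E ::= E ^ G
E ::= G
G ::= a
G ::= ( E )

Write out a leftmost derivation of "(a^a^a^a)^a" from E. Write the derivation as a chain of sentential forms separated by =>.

E=>E^G=>G^G=>(E)^G=>(E^G)^G=>(E^G^G)^G=>(E^G^G^G)^G=>(G^G^G^G)^G=>(a^G^G^G)^G=>(a^a^G^G)^G=>(a^a^a^G)^G=>(a^a^a^a)^G=>(a^a^a^a)^a

E => E^G   [E ::= E ^ G]
E^G => G^G   [E ::= G]
G^G => (E)^G   [G ::= ( E )]
(E)^G => (E^G)^G   [E ::= E ^ G]
(E^G)^G => (E^G^G)^G   [E ::= E ^ G]
(E^G^G)^G => (E^G^G^G)^G   [E ::= E ^ G]
(E^G^G^G)^G => (G^G^G^G)^G   [E ::= G]
(G^G^G^G)^G => (a^G^G^G)^G   [G ::= a]
(a^G^G^G)^G => (a^a^G^G)^G   [G ::= a]
(a^a^G^G)^G => (a^a^a^G)^G   [G ::= a]
(a^a^a^G)^G => (a^a^a^a)^G   [G ::= a]
(a^a^a^a)^G => (a^a^a^a)^a   [G ::= a]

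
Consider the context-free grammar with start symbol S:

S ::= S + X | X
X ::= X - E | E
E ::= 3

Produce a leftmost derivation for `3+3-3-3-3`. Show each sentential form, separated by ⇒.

S ⇒ S+X ⇒ X+X ⇒ E+X ⇒ 3+X ⇒ 3+X-E ⇒ 3+X-E-E ⇒ 3+X-E-E-E ⇒ 3+E-E-E-E ⇒ 3+3-E-E-E ⇒ 3+3-3-E-E ⇒ 3+3-3-3-E ⇒ 3+3-3-3-3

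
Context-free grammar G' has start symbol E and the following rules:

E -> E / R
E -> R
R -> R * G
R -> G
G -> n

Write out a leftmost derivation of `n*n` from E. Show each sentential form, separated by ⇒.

E⇒R⇒R*G⇒G*G⇒n*G⇒n*n

E ⇒ R   [E -> R]
R ⇒ R*G   [R -> R * G]
R*G ⇒ G*G   [R -> G]
G*G ⇒ n*G   [G -> n]
n*G ⇒ n*n   [G -> n]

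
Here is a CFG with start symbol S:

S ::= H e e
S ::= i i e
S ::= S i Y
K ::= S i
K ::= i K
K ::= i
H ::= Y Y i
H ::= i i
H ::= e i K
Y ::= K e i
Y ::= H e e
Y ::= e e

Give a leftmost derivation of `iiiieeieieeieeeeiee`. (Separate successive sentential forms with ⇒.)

S ⇒ Hee   [S ::= H e e]
Hee ⇒ YYiee   [H ::= Y Y i]
YYiee ⇒ HeeYiee   [Y ::= H e e]
HeeYiee ⇒ YYieeYiee   [H ::= Y Y i]
YYieeYiee ⇒ KeiYieeYiee   [Y ::= K e i]
KeiYieeYiee ⇒ iKeiYieeYiee   [K ::= i K]
iKeiYieeYiee ⇒ iiKeiYieeYiee   [K ::= i K]
iiKeiYieeYiee ⇒ iiSieiYieeYiee   [K ::= S i]
iiSieiYieeYiee ⇒ iiHeeieiYieeYiee   [S ::= H e e]
iiHeeieiYieeYiee ⇒ iiiieeieiYieeYiee   [H ::= i i]
iiiieeieiYieeYiee ⇒ iiiieeieieeieeYiee   [Y ::= e e]
iiiieeieieeieeYiee ⇒ iiiieeieieeieeeeiee   [Y ::= e e]

S ⇒ Hee ⇒ YYiee ⇒ HeeYiee ⇒ YYieeYiee ⇒ KeiYieeYiee ⇒ iKeiYieeYiee ⇒ iiKeiYieeYiee ⇒ iiSieiYieeYiee ⇒ iiHeeieiYieeYiee ⇒ iiiieeieiYieeYiee ⇒ iiiieeieieeieeYiee ⇒ iiiieeieieeieeeeiee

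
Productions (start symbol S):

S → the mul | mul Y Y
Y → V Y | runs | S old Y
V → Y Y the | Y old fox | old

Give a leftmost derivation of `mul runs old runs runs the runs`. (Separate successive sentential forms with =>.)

S => mul Y Y   [S → mul Y Y]
mul Y Y => mul runs Y   [Y → runs]
mul runs Y => mul runs V Y   [Y → V Y]
mul runs V Y => mul runs Y Y the Y   [V → Y Y the]
mul runs Y Y the Y => mul runs V Y Y the Y   [Y → V Y]
mul runs V Y Y the Y => mul runs old Y Y the Y   [V → old]
mul runs old Y Y the Y => mul runs old runs Y the Y   [Y → runs]
mul runs old runs Y the Y => mul runs old runs runs the Y   [Y → runs]
mul runs old runs runs the Y => mul runs old runs runs the runs   [Y → runs]

S => mul Y Y => mul runs Y => mul runs V Y => mul runs Y Y the Y => mul runs V Y Y the Y => mul runs old Y Y the Y => mul runs old runs Y the Y => mul runs old runs runs the Y => mul runs old runs runs the runs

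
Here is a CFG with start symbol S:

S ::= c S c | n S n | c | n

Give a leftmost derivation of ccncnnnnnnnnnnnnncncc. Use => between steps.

S => cSc   [S ::= c S c]
cSc => ccScc   [S ::= c S c]
ccScc => ccnSncc   [S ::= n S n]
ccnSncc => ccncScncc   [S ::= c S c]
ccncScncc => ccncnSncncc   [S ::= n S n]
ccncnSncncc => ccncnnSnncncc   [S ::= n S n]
ccncnnSnncncc => ccncnnnSnnncncc   [S ::= n S n]
ccncnnnSnnncncc => ccncnnnnSnnnncncc   [S ::= n S n]
ccncnnnnSnnnncncc => ccncnnnnnSnnnnncncc   [S ::= n S n]
ccncnnnnnSnnnnncncc => ccncnnnnnnSnnnnnncncc   [S ::= n S n]
ccncnnnnnnSnnnnnncncc => ccncnnnnnnnnnnnnncncc   [S ::= n]

S=>cSc=>ccScc=>ccnSncc=>ccncScncc=>ccncnSncncc=>ccncnnSnncncc=>ccncnnnSnnncncc=>ccncnnnnSnnnncncc=>ccncnnnnnSnnnnncncc=>ccncnnnnnnSnnnnnncncc=>ccncnnnnnnnnnnnnncncc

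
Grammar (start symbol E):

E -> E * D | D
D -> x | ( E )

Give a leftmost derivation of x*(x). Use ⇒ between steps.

E⇒E*D⇒D*D⇒x*D⇒x*(E)⇒x*(D)⇒x*(x)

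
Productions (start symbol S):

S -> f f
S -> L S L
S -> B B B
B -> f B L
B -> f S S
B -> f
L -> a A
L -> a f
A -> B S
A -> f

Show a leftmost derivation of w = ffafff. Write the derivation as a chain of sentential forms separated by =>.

S => BBB => fBLBB => ffLBB => ffafBB => ffaffB => ffafff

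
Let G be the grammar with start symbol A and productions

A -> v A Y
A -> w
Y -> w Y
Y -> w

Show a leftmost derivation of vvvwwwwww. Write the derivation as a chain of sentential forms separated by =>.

A => vAY => vvAYY => vvvAYYY => vvvwYYY => vvvwwYYY => vvvwwwYYY => vvvwwwwYY => vvvwwwwwY => vvvwwwwww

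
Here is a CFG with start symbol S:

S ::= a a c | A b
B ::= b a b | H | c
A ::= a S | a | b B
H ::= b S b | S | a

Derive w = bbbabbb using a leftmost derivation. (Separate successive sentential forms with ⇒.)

S ⇒ Ab   [S ::= A b]
Ab ⇒ bBb   [A ::= b B]
bBb ⇒ bHb   [B ::= H]
bHb ⇒ bSb   [H ::= S]
bSb ⇒ bAbb   [S ::= A b]
bAbb ⇒ bbBbb   [A ::= b B]
bbBbb ⇒ bbbabbb   [B ::= b a b]

S ⇒ Ab ⇒ bBb ⇒ bHb ⇒ bSb ⇒ bAbb ⇒ bbBbb ⇒ bbbabbb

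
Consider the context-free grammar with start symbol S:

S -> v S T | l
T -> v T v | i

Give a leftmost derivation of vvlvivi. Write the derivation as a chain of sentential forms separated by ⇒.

S ⇒ vST ⇒ vvSTT ⇒ vvlTT ⇒ vvlvTvT ⇒ vvlvivT ⇒ vvlvivi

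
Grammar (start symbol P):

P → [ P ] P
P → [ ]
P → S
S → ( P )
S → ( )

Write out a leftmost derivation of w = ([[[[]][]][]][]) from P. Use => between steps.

P => S   [P → S]
S => (P)   [S → ( P )]
(P) => ([P]P)   [P → [ P ] P]
([P]P) => ([[P]P]P)   [P → [ P ] P]
([[P]P]P) => ([[[P]P]P]P)   [P → [ P ] P]
([[[P]P]P]P) => ([[[[]]P]P]P)   [P → [ ]]
([[[[]]P]P]P) => ([[[[]][]]P]P)   [P → [ ]]
([[[[]][]]P]P) => ([[[[]][]][]]P)   [P → [ ]]
([[[[]][]][]]P) => ([[[[]][]][]][])   [P → [ ]]

P => S => (P) => ([P]P) => ([[P]P]P) => ([[[P]P]P]P) => ([[[[]]P]P]P) => ([[[[]][]]P]P) => ([[[[]][]][]]P) => ([[[[]][]][]][])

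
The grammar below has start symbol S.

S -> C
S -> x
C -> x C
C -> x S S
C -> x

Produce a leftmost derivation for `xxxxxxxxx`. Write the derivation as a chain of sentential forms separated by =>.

S => C   [S -> C]
C => xSS   [C -> x S S]
xSS => xxS   [S -> x]
xxS => xxC   [S -> C]
xxC => xxxC   [C -> x C]
xxxC => xxxxSS   [C -> x S S]
xxxxSS => xxxxCS   [S -> C]
xxxxCS => xxxxxCS   [C -> x C]
xxxxxCS => xxxxxxSSS   [C -> x S S]
xxxxxxSSS => xxxxxxxSS   [S -> x]
xxxxxxxSS => xxxxxxxxS   [S -> x]
xxxxxxxxS => xxxxxxxxx   [S -> x]

S => C => xSS => xxS => xxC => xxxC => xxxxSS => xxxxCS => xxxxxCS => xxxxxxSSS => xxxxxxxSS => xxxxxxxxS => xxxxxxxxx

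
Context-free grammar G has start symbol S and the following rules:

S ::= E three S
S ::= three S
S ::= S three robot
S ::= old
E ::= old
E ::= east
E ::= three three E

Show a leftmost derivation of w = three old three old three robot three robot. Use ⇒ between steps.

S ⇒ three S ⇒ three S three robot ⇒ three E three S three robot ⇒ three old three S three robot ⇒ three old three S three robot three robot ⇒ three old three old three robot three robot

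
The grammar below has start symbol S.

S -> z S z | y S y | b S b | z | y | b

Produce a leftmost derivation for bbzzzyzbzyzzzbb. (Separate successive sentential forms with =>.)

S=>bSb=>bbSbb=>bbzSzbb=>bbzzSzzbb=>bbzzzSzzzbb=>bbzzzySyzzzbb=>bbzzzyzSzyzzzbb=>bbzzzyzbzyzzzbb

S => bSb   [S -> b S b]
bSb => bbSbb   [S -> b S b]
bbSbb => bbzSzbb   [S -> z S z]
bbzSzbb => bbzzSzzbb   [S -> z S z]
bbzzSzzbb => bbzzzSzzzbb   [S -> z S z]
bbzzzSzzzbb => bbzzzySyzzzbb   [S -> y S y]
bbzzzySyzzzbb => bbzzzyzSzyzzzbb   [S -> z S z]
bbzzzyzSzyzzzbb => bbzzzyzbzyzzzbb   [S -> b]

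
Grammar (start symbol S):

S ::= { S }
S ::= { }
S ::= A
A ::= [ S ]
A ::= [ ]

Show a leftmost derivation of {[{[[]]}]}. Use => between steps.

S => {S} => {A} => {[S]} => {[{S}]} => {[{A}]} => {[{[S]}]} => {[{[A]}]} => {[{[[]]}]}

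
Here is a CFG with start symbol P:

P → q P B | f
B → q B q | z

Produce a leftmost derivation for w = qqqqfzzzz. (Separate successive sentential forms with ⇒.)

P ⇒ qPB   [P → q P B]
qPB ⇒ qqPBB   [P → q P B]
qqPBB ⇒ qqqPBBB   [P → q P B]
qqqPBBB ⇒ qqqqPBBBB   [P → q P B]
qqqqPBBBB ⇒ qqqqfBBBB   [P → f]
qqqqfBBBB ⇒ qqqqfzBBB   [B → z]
qqqqfzBBB ⇒ qqqqfzzBB   [B → z]
qqqqfzzBB ⇒ qqqqfzzzB   [B → z]
qqqqfzzzB ⇒ qqqqfzzzz   [B → z]

P ⇒ qPB ⇒ qqPBB ⇒ qqqPBBB ⇒ qqqqPBBBB ⇒ qqqqfBBBB ⇒ qqqqfzBBB ⇒ qqqqfzzBB ⇒ qqqqfzzzB ⇒ qqqqfzzzz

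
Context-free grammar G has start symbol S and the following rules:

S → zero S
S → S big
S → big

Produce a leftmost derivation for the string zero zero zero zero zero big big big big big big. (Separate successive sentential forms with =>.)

S => zero S => zero S big => zero S big big => zero S big big big => zero S big big big big => zero zero S big big big big => zero zero S big big big big big => zero zero zero S big big big big big => zero zero zero zero S big big big big big => zero zero zero zero zero S big big big big big => zero zero zero zero zero big big big big big big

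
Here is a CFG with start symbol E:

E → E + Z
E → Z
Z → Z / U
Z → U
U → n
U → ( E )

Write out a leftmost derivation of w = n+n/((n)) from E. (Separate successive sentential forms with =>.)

E=>E+Z=>Z+Z=>U+Z=>n+Z=>n+Z/U=>n+U/U=>n+n/U=>n+n/(E)=>n+n/(Z)=>n+n/(U)=>n+n/((E))=>n+n/((Z))=>n+n/((U))=>n+n/((n))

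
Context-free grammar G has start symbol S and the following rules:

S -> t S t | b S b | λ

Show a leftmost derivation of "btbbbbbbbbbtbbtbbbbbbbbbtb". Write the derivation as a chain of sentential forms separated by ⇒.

S⇒bSb⇒btStb⇒btbSbtb⇒btbbSbbtb⇒btbbbSbbbtb⇒btbbbbSbbbbtb⇒btbbbbbSbbbbbtb⇒btbbbbbbSbbbbbbtb⇒btbbbbbbbSbbbbbbbtb⇒btbbbbbbbbSbbbbbbbbtb⇒btbbbbbbbbbSbbbbbbbbbtb⇒btbbbbbbbbbtStbbbbbbbbbtb⇒btbbbbbbbbbtbSbtbbbbbbbbbtb⇒btbbbbbbbbbtbbtbbbbbbbbbtb

S ⇒ bSb   [S -> b S b]
bSb ⇒ btStb   [S -> t S t]
btStb ⇒ btbSbtb   [S -> b S b]
btbSbtb ⇒ btbbSbbtb   [S -> b S b]
btbbSbbtb ⇒ btbbbSbbbtb   [S -> b S b]
btbbbSbbbtb ⇒ btbbbbSbbbbtb   [S -> b S b]
btbbbbSbbbbtb ⇒ btbbbbbSbbbbbtb   [S -> b S b]
btbbbbbSbbbbbtb ⇒ btbbbbbbSbbbbbbtb   [S -> b S b]
btbbbbbbSbbbbbbtb ⇒ btbbbbbbbSbbbbbbbtb   [S -> b S b]
btbbbbbbbSbbbbbbbtb ⇒ btbbbbbbbbSbbbbbbbbtb   [S -> b S b]
btbbbbbbbbSbbbbbbbbtb ⇒ btbbbbbbbbbSbbbbbbbbbtb   [S -> b S b]
btbbbbbbbbbSbbbbbbbbbtb ⇒ btbbbbbbbbbtStbbbbbbbbbtb   [S -> t S t]
btbbbbbbbbbtStbbbbbbbbbtb ⇒ btbbbbbbbbbtbSbtbbbbbbbbbtb   [S -> b S b]
btbbbbbbbbbtbSbtbbbbbbbbbtb ⇒ btbbbbbbbbbtbbtbbbbbbbbbtb   [S -> λ]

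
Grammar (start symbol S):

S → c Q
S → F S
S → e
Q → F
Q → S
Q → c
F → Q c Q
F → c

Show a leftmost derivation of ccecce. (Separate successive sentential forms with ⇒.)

S ⇒ FS   [S → F S]
FS ⇒ QcQS   [F → Q c Q]
QcQS ⇒ ccQS   [Q → c]
ccQS ⇒ ccFS   [Q → F]
ccFS ⇒ ccQcQS   [F → Q c Q]
ccQcQS ⇒ ccScQS   [Q → S]
ccScQS ⇒ ccecQS   [S → e]
ccecQS ⇒ cceccS   [Q → c]
cceccS ⇒ ccecce   [S → e]

S ⇒ FS ⇒ QcQS ⇒ ccQS ⇒ ccFS ⇒ ccQcQS ⇒ ccScQS ⇒ ccecQS ⇒ cceccS ⇒ ccecce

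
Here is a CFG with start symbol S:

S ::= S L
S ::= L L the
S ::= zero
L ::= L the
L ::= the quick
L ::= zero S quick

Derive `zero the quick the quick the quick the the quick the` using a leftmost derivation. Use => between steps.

S => L L the => L the L the => zero S quick the L the => zero L L the quick the L the => zero the quick L the quick the L the => zero the quick the quick the quick the L the => zero the quick the quick the quick the the quick the

S => L L the   [S ::= L L the]
L L the => L the L the   [L ::= L the]
L the L the => zero S quick the L the   [L ::= zero S quick]
zero S quick the L the => zero L L the quick the L the   [S ::= L L the]
zero L L the quick the L the => zero the quick L the quick the L the   [L ::= the quick]
zero the quick L the quick the L the => zero the quick the quick the quick the L the   [L ::= the quick]
zero the quick the quick the quick the L the => zero the quick the quick the quick the the quick the   [L ::= the quick]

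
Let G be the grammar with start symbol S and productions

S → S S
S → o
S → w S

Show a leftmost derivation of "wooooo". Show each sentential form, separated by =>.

S=>SS=>SSS=>SSSS=>SSSSS=>wSSSSS=>woSSSS=>wooSSS=>woooSS=>wooooS=>wooooo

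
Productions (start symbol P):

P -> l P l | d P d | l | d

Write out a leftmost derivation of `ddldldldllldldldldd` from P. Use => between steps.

P => dPd   [P -> d P d]
dPd => ddPdd   [P -> d P d]
ddPdd => ddlPldd   [P -> l P l]
ddlPldd => ddldPdldd   [P -> d P d]
ddldPdldd => ddldlPldldd   [P -> l P l]
ddldlPldldd => ddldldPdldldd   [P -> d P d]
ddldldPdldldd => ddldldlPldldldd   [P -> l P l]
ddldldlPldldldd => ddldldldPdldldldd   [P -> d P d]
ddldldldPdldldldd => ddldldldlPldldldldd   [P -> l P l]
ddldldldlPldldldldd => ddldldldllldldldldd   [P -> l]

P => dPd => ddPdd => ddlPldd => ddldPdldd => ddldlPldldd => ddldldPdldldd => ddldldlPldldldd => ddldldldPdldldldd => ddldldldlPldldldldd => ddldldldllldldldldd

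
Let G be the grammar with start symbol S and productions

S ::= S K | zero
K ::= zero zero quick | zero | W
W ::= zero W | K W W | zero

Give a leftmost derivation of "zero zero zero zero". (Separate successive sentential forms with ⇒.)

S ⇒ S K ⇒ zero K ⇒ zero W ⇒ zero zero W ⇒ zero zero zero W ⇒ zero zero zero zero

S ⇒ S K   [S ::= S K]
S K ⇒ zero K   [S ::= zero]
zero K ⇒ zero W   [K ::= W]
zero W ⇒ zero zero W   [W ::= zero W]
zero zero W ⇒ zero zero zero W   [W ::= zero W]
zero zero zero W ⇒ zero zero zero zero   [W ::= zero]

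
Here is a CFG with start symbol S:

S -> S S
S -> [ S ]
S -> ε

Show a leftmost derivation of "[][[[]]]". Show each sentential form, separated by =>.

S => SS   [S -> S S]
SS => [S]S   [S -> [ S ]]
[S]S => []S   [S -> ε]
[]S => [][S]   [S -> [ S ]]
[][S] => [][[S]]   [S -> [ S ]]
[][[S]] => [][[[S]]]   [S -> [ S ]]
[][[[S]]] => [][[[]]]   [S -> ε]

S => SS => [S]S => []S => [][S] => [][[S]] => [][[[S]]] => [][[[]]]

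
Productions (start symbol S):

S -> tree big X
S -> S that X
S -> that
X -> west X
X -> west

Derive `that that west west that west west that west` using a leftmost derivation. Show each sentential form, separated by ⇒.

S ⇒ S that X ⇒ S that X that X ⇒ S that X that X that X ⇒ that that X that X that X ⇒ that that west X that X that X ⇒ that that west west that X that X ⇒ that that west west that west X that X ⇒ that that west west that west west that X ⇒ that that west west that west west that west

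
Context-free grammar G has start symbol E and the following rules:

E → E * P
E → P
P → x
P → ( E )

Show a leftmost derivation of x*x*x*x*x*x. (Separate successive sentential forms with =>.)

E => E*P   [E → E * P]
E*P => E*P*P   [E → E * P]
E*P*P => E*P*P*P   [E → E * P]
E*P*P*P => E*P*P*P*P   [E → E * P]
E*P*P*P*P => E*P*P*P*P*P   [E → E * P]
E*P*P*P*P*P => P*P*P*P*P*P   [E → P]
P*P*P*P*P*P => x*P*P*P*P*P   [P → x]
x*P*P*P*P*P => x*x*P*P*P*P   [P → x]
x*x*P*P*P*P => x*x*x*P*P*P   [P → x]
x*x*x*P*P*P => x*x*x*x*P*P   [P → x]
x*x*x*x*P*P => x*x*x*x*x*P   [P → x]
x*x*x*x*x*P => x*x*x*x*x*x   [P → x]

E => E*P => E*P*P => E*P*P*P => E*P*P*P*P => E*P*P*P*P*P => P*P*P*P*P*P => x*P*P*P*P*P => x*x*P*P*P*P => x*x*x*P*P*P => x*x*x*x*P*P => x*x*x*x*x*P => x*x*x*x*x*x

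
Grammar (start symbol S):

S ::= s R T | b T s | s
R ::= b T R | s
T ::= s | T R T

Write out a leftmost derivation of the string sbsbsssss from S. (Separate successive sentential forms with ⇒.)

S ⇒ sRT ⇒ sbTRT ⇒ sbsRT ⇒ sbsbTRT ⇒ sbsbTRTRT ⇒ sbsbsRTRT ⇒ sbsbssTRT ⇒ sbsbsssRT ⇒ sbsbssssT ⇒ sbsbsssss

S ⇒ sRT   [S ::= s R T]
sRT ⇒ sbTRT   [R ::= b T R]
sbTRT ⇒ sbsRT   [T ::= s]
sbsRT ⇒ sbsbTRT   [R ::= b T R]
sbsbTRT ⇒ sbsbTRTRT   [T ::= T R T]
sbsbTRTRT ⇒ sbsbsRTRT   [T ::= s]
sbsbsRTRT ⇒ sbsbssTRT   [R ::= s]
sbsbssTRT ⇒ sbsbsssRT   [T ::= s]
sbsbsssRT ⇒ sbsbssssT   [R ::= s]
sbsbssssT ⇒ sbsbsssss   [T ::= s]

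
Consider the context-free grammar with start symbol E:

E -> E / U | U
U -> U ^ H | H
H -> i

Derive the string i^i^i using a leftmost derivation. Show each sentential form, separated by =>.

E => U   [E -> U]
U => U^H   [U -> U ^ H]
U^H => U^H^H   [U -> U ^ H]
U^H^H => H^H^H   [U -> H]
H^H^H => i^H^H   [H -> i]
i^H^H => i^i^H   [H -> i]
i^i^H => i^i^i   [H -> i]

E => U => U^H => U^H^H => H^H^H => i^H^H => i^i^H => i^i^i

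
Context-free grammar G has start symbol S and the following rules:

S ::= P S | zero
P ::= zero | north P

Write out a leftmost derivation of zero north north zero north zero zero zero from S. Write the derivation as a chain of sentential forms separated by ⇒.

S ⇒ P S ⇒ zero S ⇒ zero P S ⇒ zero north P S ⇒ zero north north P S ⇒ zero north north zero S ⇒ zero north north zero P S ⇒ zero north north zero north P S ⇒ zero north north zero north zero S ⇒ zero north north zero north zero P S ⇒ zero north north zero north zero zero S ⇒ zero north north zero north zero zero zero

S ⇒ P S   [S ::= P S]
P S ⇒ zero S   [P ::= zero]
zero S ⇒ zero P S   [S ::= P S]
zero P S ⇒ zero north P S   [P ::= north P]
zero north P S ⇒ zero north north P S   [P ::= north P]
zero north north P S ⇒ zero north north zero S   [P ::= zero]
zero north north zero S ⇒ zero north north zero P S   [S ::= P S]
zero north north zero P S ⇒ zero north north zero north P S   [P ::= north P]
zero north north zero north P S ⇒ zero north north zero north zero S   [P ::= zero]
zero north north zero north zero S ⇒ zero north north zero north zero P S   [S ::= P S]
zero north north zero north zero P S ⇒ zero north north zero north zero zero S   [P ::= zero]
zero north north zero north zero zero S ⇒ zero north north zero north zero zero zero   [S ::= zero]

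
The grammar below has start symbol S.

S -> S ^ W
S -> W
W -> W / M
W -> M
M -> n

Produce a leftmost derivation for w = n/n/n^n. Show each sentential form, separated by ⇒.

S ⇒ S^W   [S -> S ^ W]
S^W ⇒ W^W   [S -> W]
W^W ⇒ W/M^W   [W -> W / M]
W/M^W ⇒ W/M/M^W   [W -> W / M]
W/M/M^W ⇒ M/M/M^W   [W -> M]
M/M/M^W ⇒ n/M/M^W   [M -> n]
n/M/M^W ⇒ n/n/M^W   [M -> n]
n/n/M^W ⇒ n/n/n^W   [M -> n]
n/n/n^W ⇒ n/n/n^M   [W -> M]
n/n/n^M ⇒ n/n/n^n   [M -> n]

S ⇒ S^W ⇒ W^W ⇒ W/M^W ⇒ W/M/M^W ⇒ M/M/M^W ⇒ n/M/M^W ⇒ n/n/M^W ⇒ n/n/n^W ⇒ n/n/n^M ⇒ n/n/n^n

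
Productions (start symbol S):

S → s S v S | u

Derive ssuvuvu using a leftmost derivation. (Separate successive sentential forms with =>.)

S => sSvS   [S → s S v S]
sSvS => ssSvSvS   [S → s S v S]
ssSvSvS => ssuvSvS   [S → u]
ssuvSvS => ssuvuvS   [S → u]
ssuvuvS => ssuvuvu   [S → u]

S=>sSvS=>ssSvSvS=>ssuvSvS=>ssuvuvS=>ssuvuvu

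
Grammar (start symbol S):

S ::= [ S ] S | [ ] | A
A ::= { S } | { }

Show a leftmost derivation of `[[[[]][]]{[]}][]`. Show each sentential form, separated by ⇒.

S ⇒ [S]S   [S ::= [ S ] S]
[S]S ⇒ [[S]S]S   [S ::= [ S ] S]
[[S]S]S ⇒ [[[S]S]S]S   [S ::= [ S ] S]
[[[S]S]S]S ⇒ [[[[]]S]S]S   [S ::= [ ]]
[[[[]]S]S]S ⇒ [[[[]][]]S]S   [S ::= [ ]]
[[[[]][]]S]S ⇒ [[[[]][]]A]S   [S ::= A]
[[[[]][]]A]S ⇒ [[[[]][]]{S}]S   [A ::= { S }]
[[[[]][]]{S}]S ⇒ [[[[]][]]{[]}]S   [S ::= [ ]]
[[[[]][]]{[]}]S ⇒ [[[[]][]]{[]}][]   [S ::= [ ]]

S ⇒ [S]S ⇒ [[S]S]S ⇒ [[[S]S]S]S ⇒ [[[[]]S]S]S ⇒ [[[[]][]]S]S ⇒ [[[[]][]]A]S ⇒ [[[[]][]]{S}]S ⇒ [[[[]][]]{[]}]S ⇒ [[[[]][]]{[]}][]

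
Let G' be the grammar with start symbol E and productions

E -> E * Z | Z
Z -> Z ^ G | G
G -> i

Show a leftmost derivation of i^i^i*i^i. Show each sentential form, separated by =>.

E => E*Z   [E -> E * Z]
E*Z => Z*Z   [E -> Z]
Z*Z => Z^G*Z   [Z -> Z ^ G]
Z^G*Z => Z^G^G*Z   [Z -> Z ^ G]
Z^G^G*Z => G^G^G*Z   [Z -> G]
G^G^G*Z => i^G^G*Z   [G -> i]
i^G^G*Z => i^i^G*Z   [G -> i]
i^i^G*Z => i^i^i*Z   [G -> i]
i^i^i*Z => i^i^i*Z^G   [Z -> Z ^ G]
i^i^i*Z^G => i^i^i*G^G   [Z -> G]
i^i^i*G^G => i^i^i*i^G   [G -> i]
i^i^i*i^G => i^i^i*i^i   [G -> i]

E=>E*Z=>Z*Z=>Z^G*Z=>Z^G^G*Z=>G^G^G*Z=>i^G^G*Z=>i^i^G*Z=>i^i^i*Z=>i^i^i*Z^G=>i^i^i*G^G=>i^i^i*i^G=>i^i^i*i^i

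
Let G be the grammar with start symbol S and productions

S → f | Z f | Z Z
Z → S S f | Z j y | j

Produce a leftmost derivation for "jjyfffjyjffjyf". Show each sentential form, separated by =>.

S => Zf   [S → Z f]
Zf => Zjyf   [Z → Z j y]
Zjyf => SSfjyf   [Z → S S f]
SSfjyf => ZZSfjyf   [S → Z Z]
ZZSfjyf => ZjyZSfjyf   [Z → Z j y]
ZjyZSfjyf => SSfjyZSfjyf   [Z → S S f]
SSfjyZSfjyf => ZfSfjyZSfjyf   [S → Z f]
ZfSfjyZSfjyf => ZjyfSfjyZSfjyf   [Z → Z j y]
ZjyfSfjyZSfjyf => jjyfSfjyZSfjyf   [Z → j]
jjyfSfjyZSfjyf => jjyfffjyZSfjyf   [S → f]
jjyfffjyZSfjyf => jjyfffjyjSfjyf   [Z → j]
jjyfffjyjSfjyf => jjyfffjyjffjyf   [S → f]

S=>Zf=>Zjyf=>SSfjyf=>ZZSfjyf=>ZjyZSfjyf=>SSfjyZSfjyf=>ZfSfjyZSfjyf=>ZjyfSfjyZSfjyf=>jjyfSfjyZSfjyf=>jjyfffjyZSfjyf=>jjyfffjyjSfjyf=>jjyfffjyjffjyf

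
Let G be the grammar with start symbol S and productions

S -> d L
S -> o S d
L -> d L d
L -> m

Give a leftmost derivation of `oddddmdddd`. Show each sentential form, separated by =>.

S => oSd   [S -> o S d]
oSd => odLd   [S -> d L]
odLd => oddLdd   [L -> d L d]
oddLdd => odddLddd   [L -> d L d]
odddLddd => oddddLdddd   [L -> d L d]
oddddLdddd => oddddmdddd   [L -> m]

S=>oSd=>odLd=>oddLdd=>odddLddd=>oddddLdddd=>oddddmdddd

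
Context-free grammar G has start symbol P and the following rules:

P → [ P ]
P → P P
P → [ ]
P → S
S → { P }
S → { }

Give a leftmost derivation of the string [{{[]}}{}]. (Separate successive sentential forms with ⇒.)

P⇒[P]⇒[PP]⇒[SP]⇒[{P}P]⇒[{S}P]⇒[{{P}}P]⇒[{{[]}}P]⇒[{{[]}}S]⇒[{{[]}}{}]

P ⇒ [P]   [P → [ P ]]
[P] ⇒ [PP]   [P → P P]
[PP] ⇒ [SP]   [P → S]
[SP] ⇒ [{P}P]   [S → { P }]
[{P}P] ⇒ [{S}P]   [P → S]
[{S}P] ⇒ [{{P}}P]   [S → { P }]
[{{P}}P] ⇒ [{{[]}}P]   [P → [ ]]
[{{[]}}P] ⇒ [{{[]}}S]   [P → S]
[{{[]}}S] ⇒ [{{[]}}{}]   [S → { }]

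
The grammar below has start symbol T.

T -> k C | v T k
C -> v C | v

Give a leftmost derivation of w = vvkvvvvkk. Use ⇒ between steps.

T ⇒ vTk   [T -> v T k]
vTk ⇒ vvTkk   [T -> v T k]
vvTkk ⇒ vvkCkk   [T -> k C]
vvkCkk ⇒ vvkvCkk   [C -> v C]
vvkvCkk ⇒ vvkvvCkk   [C -> v C]
vvkvvCkk ⇒ vvkvvvCkk   [C -> v C]
vvkvvvCkk ⇒ vvkvvvvkk   [C -> v]

T⇒vTk⇒vvTkk⇒vvkCkk⇒vvkvCkk⇒vvkvvCkk⇒vvkvvvCkk⇒vvkvvvvkk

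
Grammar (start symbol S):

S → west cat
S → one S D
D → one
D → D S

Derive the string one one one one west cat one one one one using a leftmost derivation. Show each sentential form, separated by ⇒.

S ⇒ one S D   [S → one S D]
one S D ⇒ one one S D D   [S → one S D]
one one S D D ⇒ one one one S D D D   [S → one S D]
one one one S D D D ⇒ one one one one S D D D D   [S → one S D]
one one one one S D D D D ⇒ one one one one west cat D D D D   [S → west cat]
one one one one west cat D D D D ⇒ one one one one west cat one D D D   [D → one]
one one one one west cat one D D D ⇒ one one one one west cat one one D D   [D → one]
one one one one west cat one one D D ⇒ one one one one west cat one one one D   [D → one]
one one one one west cat one one one D ⇒ one one one one west cat one one one one   [D → one]

S ⇒ one S D ⇒ one one S D D ⇒ one one one S D D D ⇒ one one one one S D D D D ⇒ one one one one west cat D D D D ⇒ one one one one west cat one D D D ⇒ one one one one west cat one one D D ⇒ one one one one west cat one one one D ⇒ one one one one west cat one one one one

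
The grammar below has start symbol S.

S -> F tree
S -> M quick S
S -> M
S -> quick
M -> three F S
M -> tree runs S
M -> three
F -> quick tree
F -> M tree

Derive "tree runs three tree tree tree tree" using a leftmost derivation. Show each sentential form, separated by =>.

S => F tree => M tree tree => tree runs S tree tree => tree runs F tree tree tree => tree runs M tree tree tree tree => tree runs three tree tree tree tree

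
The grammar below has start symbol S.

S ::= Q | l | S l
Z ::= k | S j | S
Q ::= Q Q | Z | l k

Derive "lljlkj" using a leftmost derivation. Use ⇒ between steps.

S ⇒ Q ⇒ QQ ⇒ ZQ ⇒ SjQ ⇒ SljQ ⇒ lljQ ⇒ lljZ ⇒ lljSj ⇒ lljQj ⇒ lljlkj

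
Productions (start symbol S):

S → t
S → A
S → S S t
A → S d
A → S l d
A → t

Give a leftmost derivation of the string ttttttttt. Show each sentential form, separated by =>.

S => SSt => SStSt => tStSt => tSSttSt => tSStSttSt => ttStSttSt => ttttSttSt => tttttttSt => ttttttttt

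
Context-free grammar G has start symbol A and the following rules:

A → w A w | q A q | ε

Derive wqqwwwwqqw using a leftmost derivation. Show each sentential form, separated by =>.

A => wAw => wqAqw => wqqAqqw => wqqwAwqqw => wqqwwAwwqqw => wqqwwwwqqw

A => wAw   [A → w A w]
wAw => wqAqw   [A → q A q]
wqAqw => wqqAqqw   [A → q A q]
wqqAqqw => wqqwAwqqw   [A → w A w]
wqqwAwqqw => wqqwwAwwqqw   [A → w A w]
wqqwwAwwqqw => wqqwwwwqqw   [A → ε]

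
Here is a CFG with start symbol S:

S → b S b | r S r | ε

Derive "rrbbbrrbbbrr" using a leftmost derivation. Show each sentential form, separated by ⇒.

S⇒rSr⇒rrSrr⇒rrbSbrr⇒rrbbSbbrr⇒rrbbbSbbbrr⇒rrbbbrSrbbbrr⇒rrbbbrrbbbrr

S ⇒ rSr   [S → r S r]
rSr ⇒ rrSrr   [S → r S r]
rrSrr ⇒ rrbSbrr   [S → b S b]
rrbSbrr ⇒ rrbbSbbrr   [S → b S b]
rrbbSbbrr ⇒ rrbbbSbbbrr   [S → b S b]
rrbbbSbbbrr ⇒ rrbbbrSrbbbrr   [S → r S r]
rrbbbrSrbbbrr ⇒ rrbbbrrbbbrr   [S → ε]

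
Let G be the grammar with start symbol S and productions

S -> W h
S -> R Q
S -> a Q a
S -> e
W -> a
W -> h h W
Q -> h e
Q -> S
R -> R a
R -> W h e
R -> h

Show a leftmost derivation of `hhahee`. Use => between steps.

S=>RQ=>WheQ=>hhWheQ=>hhaheQ=>hhaheS=>hhahee

S => RQ   [S -> R Q]
RQ => WheQ   [R -> W h e]
WheQ => hhWheQ   [W -> h h W]
hhWheQ => hhaheQ   [W -> a]
hhaheQ => hhaheS   [Q -> S]
hhaheS => hhahee   [S -> e]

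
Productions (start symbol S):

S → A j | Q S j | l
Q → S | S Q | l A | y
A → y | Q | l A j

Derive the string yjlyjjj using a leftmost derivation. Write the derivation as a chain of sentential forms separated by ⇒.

S ⇒ Aj   [S → A j]
Aj ⇒ Qj   [A → Q]
Qj ⇒ SQj   [Q → S Q]
SQj ⇒ AjQj   [S → A j]
AjQj ⇒ yjQj   [A → y]
yjQj ⇒ yjSj   [Q → S]
yjSj ⇒ yjAjj   [S → A j]
yjAjj ⇒ yjlAjjj   [A → l A j]
yjlAjjj ⇒ yjlyjjj   [A → y]

S ⇒ Aj ⇒ Qj ⇒ SQj ⇒ AjQj ⇒ yjQj ⇒ yjSj ⇒ yjAjj ⇒ yjlAjjj ⇒ yjlyjjj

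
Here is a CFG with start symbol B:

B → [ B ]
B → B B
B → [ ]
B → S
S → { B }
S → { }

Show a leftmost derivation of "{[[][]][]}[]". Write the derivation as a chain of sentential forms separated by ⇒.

B ⇒ BB ⇒ SB ⇒ {B}B ⇒ {BB}B ⇒ {[B]B}B ⇒ {[BB]B}B ⇒ {[[]B]B}B ⇒ {[[][]]B}B ⇒ {[[][]][]}B ⇒ {[[][]][]}[]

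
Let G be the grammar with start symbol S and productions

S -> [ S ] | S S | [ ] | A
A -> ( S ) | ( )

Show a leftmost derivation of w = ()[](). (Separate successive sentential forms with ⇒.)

S ⇒ SS ⇒ AS ⇒ ()S ⇒ ()SS ⇒ ()[]S ⇒ ()[]A ⇒ ()[]()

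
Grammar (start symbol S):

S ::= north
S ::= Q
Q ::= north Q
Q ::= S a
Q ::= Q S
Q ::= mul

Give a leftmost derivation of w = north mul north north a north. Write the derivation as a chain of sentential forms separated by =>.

S => Q => Q S => S a S => Q a S => Q S a S => north Q S a S => north Q S S a S => north mul S S a S => north mul north S a S => north mul north north a S => north mul north north a north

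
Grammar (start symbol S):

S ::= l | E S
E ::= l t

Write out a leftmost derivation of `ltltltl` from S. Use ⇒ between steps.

S ⇒ ES   [S ::= E S]
ES ⇒ ltS   [E ::= l t]
ltS ⇒ ltES   [S ::= E S]
ltES ⇒ ltltS   [E ::= l t]
ltltS ⇒ ltltES   [S ::= E S]
ltltES ⇒ ltltltS   [E ::= l t]
ltltltS ⇒ ltltltl   [S ::= l]

S ⇒ ES ⇒ ltS ⇒ ltES ⇒ ltltS ⇒ ltltES ⇒ ltltltS ⇒ ltltltl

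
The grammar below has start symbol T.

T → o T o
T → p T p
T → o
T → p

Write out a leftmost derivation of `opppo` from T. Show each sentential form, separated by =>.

T=>oTo=>opTpo=>opppo

T => oTo   [T → o T o]
oTo => opTpo   [T → p T p]
opTpo => opppo   [T → p]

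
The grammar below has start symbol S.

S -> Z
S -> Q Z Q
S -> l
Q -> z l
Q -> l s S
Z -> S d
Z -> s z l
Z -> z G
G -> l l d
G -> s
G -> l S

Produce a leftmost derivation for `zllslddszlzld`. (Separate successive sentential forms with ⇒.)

S ⇒ Z   [S -> Z]
Z ⇒ Sd   [Z -> S d]
Sd ⇒ Zd   [S -> Z]
Zd ⇒ zGd   [Z -> z G]
zGd ⇒ zlSd   [G -> l S]
zlSd ⇒ zlQZQd   [S -> Q Z Q]
zlQZQd ⇒ zllsSZQd   [Q -> l s S]
zllsSZQd ⇒ zllsZZQd   [S -> Z]
zllsZZQd ⇒ zllsSdZQd   [Z -> S d]
zllsSdZQd ⇒ zllsZdZQd   [S -> Z]
zllsZdZQd ⇒ zllsSddZQd   [Z -> S d]
zllsSddZQd ⇒ zllslddZQd   [S -> l]
zllslddZQd ⇒ zllslddszlQd   [Z -> s z l]
zllslddszlQd ⇒ zllslddszlzld   [Q -> z l]

S⇒Z⇒Sd⇒Zd⇒zGd⇒zlSd⇒zlQZQd⇒zllsSZQd⇒zllsZZQd⇒zllsSdZQd⇒zllsZdZQd⇒zllsSddZQd⇒zllslddZQd⇒zllslddszlQd⇒zllslddszlzld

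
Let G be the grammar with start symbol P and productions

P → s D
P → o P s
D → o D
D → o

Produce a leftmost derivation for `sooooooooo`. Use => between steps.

P=>sD=>soD=>sooD=>soooD=>sooooD=>soooooD=>sooooooD=>soooooooD=>sooooooooD=>sooooooooo

P => sD   [P → s D]
sD => soD   [D → o D]
soD => sooD   [D → o D]
sooD => soooD   [D → o D]
soooD => sooooD   [D → o D]
sooooD => soooooD   [D → o D]
soooooD => sooooooD   [D → o D]
sooooooD => soooooooD   [D → o D]
soooooooD => sooooooooD   [D → o D]
sooooooooD => sooooooooo   [D → o]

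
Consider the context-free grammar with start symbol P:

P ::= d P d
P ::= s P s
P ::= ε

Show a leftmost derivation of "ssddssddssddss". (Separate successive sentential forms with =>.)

P => sPs   [P ::= s P s]
sPs => ssPss   [P ::= s P s]
ssPss => ssdPdss   [P ::= d P d]
ssdPdss => ssddPddss   [P ::= d P d]
ssddPddss => ssddsPsddss   [P ::= s P s]
ssddsPsddss => ssddssPssddss   [P ::= s P s]
ssddssPssddss => ssddssdPdssddss   [P ::= d P d]
ssddssdPdssddss => ssddssddssddss   [P ::= ε]

P=>sPs=>ssPss=>ssdPdss=>ssddPddss=>ssddsPsddss=>ssddssPssddss=>ssddssdPdssddss=>ssddssddssddss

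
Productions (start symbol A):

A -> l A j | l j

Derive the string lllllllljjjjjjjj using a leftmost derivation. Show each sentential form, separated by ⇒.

A ⇒ lAj ⇒ llAjj ⇒ lllAjjj ⇒ llllAjjjj ⇒ lllllAjjjjj ⇒ llllllAjjjjjj ⇒ lllllllAjjjjjjj ⇒ lllllllljjjjjjjj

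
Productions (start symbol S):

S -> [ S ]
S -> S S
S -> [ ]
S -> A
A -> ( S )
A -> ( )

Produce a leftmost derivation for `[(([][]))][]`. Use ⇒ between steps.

S ⇒ SS ⇒ [S]S ⇒ [A]S ⇒ [(S)]S ⇒ [(A)]S ⇒ [((S))]S ⇒ [((SS))]S ⇒ [(([]S))]S ⇒ [(([][]))]S ⇒ [(([][]))][]

S ⇒ SS   [S -> S S]
SS ⇒ [S]S   [S -> [ S ]]
[S]S ⇒ [A]S   [S -> A]
[A]S ⇒ [(S)]S   [A -> ( S )]
[(S)]S ⇒ [(A)]S   [S -> A]
[(A)]S ⇒ [((S))]S   [A -> ( S )]
[((S))]S ⇒ [((SS))]S   [S -> S S]
[((SS))]S ⇒ [(([]S))]S   [S -> [ ]]
[(([]S))]S ⇒ [(([][]))]S   [S -> [ ]]
[(([][]))]S ⇒ [(([][]))][]   [S -> [ ]]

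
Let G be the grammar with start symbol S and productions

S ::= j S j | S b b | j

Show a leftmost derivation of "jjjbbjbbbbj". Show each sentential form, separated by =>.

S=>jSj=>jSbbj=>jSbbbbj=>jjSjbbbbj=>jjSbbjbbbbj=>jjjbbjbbbbj

S => jSj   [S ::= j S j]
jSj => jSbbj   [S ::= S b b]
jSbbj => jSbbbbj   [S ::= S b b]
jSbbbbj => jjSjbbbbj   [S ::= j S j]
jjSjbbbbj => jjSbbjbbbbj   [S ::= S b b]
jjSbbjbbbbj => jjjbbjbbbbj   [S ::= j]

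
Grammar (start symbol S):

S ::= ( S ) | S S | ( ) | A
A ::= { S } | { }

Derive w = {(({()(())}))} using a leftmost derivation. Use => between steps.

S => A   [S ::= A]
A => {S}   [A ::= { S }]
{S} => {(S)}   [S ::= ( S )]
{(S)} => {((S))}   [S ::= ( S )]
{((S))} => {((A))}   [S ::= A]
{((A))} => {(({S}))}   [A ::= { S }]
{(({S}))} => {(({SS}))}   [S ::= S S]
{(({SS}))} => {(({()S}))}   [S ::= ( )]
{(({()S}))} => {(({()(S)}))}   [S ::= ( S )]
{(({()(S)}))} => {(({()(())}))}   [S ::= ( )]

S=>A=>{S}=>{(S)}=>{((S))}=>{((A))}=>{(({S}))}=>{(({SS}))}=>{(({()S}))}=>{(({()(S)}))}=>{(({()(())}))}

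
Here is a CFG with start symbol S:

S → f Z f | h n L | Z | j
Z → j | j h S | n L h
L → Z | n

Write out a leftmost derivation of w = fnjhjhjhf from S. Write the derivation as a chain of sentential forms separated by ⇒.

S⇒fZf⇒fnLhf⇒fnZhf⇒fnjhShf⇒fnjhZhf⇒fnjhjhShf⇒fnjhjhZhf⇒fnjhjhjhf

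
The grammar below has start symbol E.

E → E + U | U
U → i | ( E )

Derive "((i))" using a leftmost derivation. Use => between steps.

E => U   [E → U]
U => (E)   [U → ( E )]
(E) => (U)   [E → U]
(U) => ((E))   [U → ( E )]
((E)) => ((U))   [E → U]
((U)) => ((i))   [U → i]

E => U => (E) => (U) => ((E)) => ((U)) => ((i))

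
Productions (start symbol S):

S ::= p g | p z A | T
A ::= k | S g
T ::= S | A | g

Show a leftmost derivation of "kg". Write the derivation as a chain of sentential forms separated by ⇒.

S ⇒ T ⇒ A ⇒ Sg ⇒ Tg ⇒ Ag ⇒ kg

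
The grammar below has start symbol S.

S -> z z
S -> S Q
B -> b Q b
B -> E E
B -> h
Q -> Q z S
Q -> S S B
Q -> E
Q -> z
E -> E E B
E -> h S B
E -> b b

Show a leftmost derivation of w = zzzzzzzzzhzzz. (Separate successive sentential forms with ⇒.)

S ⇒ SQ   [S -> S Q]
SQ ⇒ zzQ   [S -> z z]
zzQ ⇒ zzQzS   [Q -> Q z S]
zzQzS ⇒ zzSSBzS   [Q -> S S B]
zzSSBzS ⇒ zzSQSBzS   [S -> S Q]
zzSQSBzS ⇒ zzSQQSBzS   [S -> S Q]
zzSQQSBzS ⇒ zzSQQQSBzS   [S -> S Q]
zzSQQQSBzS ⇒ zzzzQQQSBzS   [S -> z z]
zzzzQQQSBzS ⇒ zzzzzQQSBzS   [Q -> z]
zzzzzQQSBzS ⇒ zzzzzzQSBzS   [Q -> z]
zzzzzzQSBzS ⇒ zzzzzzzSBzS   [Q -> z]
zzzzzzzSBzS ⇒ zzzzzzzzzBzS   [S -> z z]
zzzzzzzzzBzS ⇒ zzzzzzzzzhzS   [B -> h]
zzzzzzzzzhzS ⇒ zzzzzzzzzhzzz   [S -> z z]

S ⇒ SQ ⇒ zzQ ⇒ zzQzS ⇒ zzSSBzS ⇒ zzSQSBzS ⇒ zzSQQSBzS ⇒ zzSQQQSBzS ⇒ zzzzQQQSBzS ⇒ zzzzzQQSBzS ⇒ zzzzzzQSBzS ⇒ zzzzzzzSBzS ⇒ zzzzzzzzzBzS ⇒ zzzzzzzzzhzS ⇒ zzzzzzzzzhzzz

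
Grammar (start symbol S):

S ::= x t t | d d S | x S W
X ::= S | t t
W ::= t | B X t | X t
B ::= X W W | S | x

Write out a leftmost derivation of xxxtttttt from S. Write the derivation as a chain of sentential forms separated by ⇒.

S ⇒ xSW   [S ::= x S W]
xSW ⇒ xxSWW   [S ::= x S W]
xxSWW ⇒ xxxttWW   [S ::= x t t]
xxxttWW ⇒ xxxttXtW   [W ::= X t]
xxxttXtW ⇒ xxxtttttW   [X ::= t t]
xxxtttttW ⇒ xxxtttttt   [W ::= t]

S ⇒ xSW ⇒ xxSWW ⇒ xxxttWW ⇒ xxxttXtW ⇒ xxxtttttW ⇒ xxxtttttt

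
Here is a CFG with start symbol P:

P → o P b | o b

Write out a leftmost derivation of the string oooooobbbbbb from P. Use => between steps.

P => oPb => ooPbb => oooPbbb => ooooPbbbb => oooooPbbbbb => oooooobbbbbb

P => oPb   [P → o P b]
oPb => ooPbb   [P → o P b]
ooPbb => oooPbbb   [P → o P b]
oooPbbb => ooooPbbbb   [P → o P b]
ooooPbbbb => oooooPbbbbb   [P → o P b]
oooooPbbbbb => oooooobbbbbb   [P → o b]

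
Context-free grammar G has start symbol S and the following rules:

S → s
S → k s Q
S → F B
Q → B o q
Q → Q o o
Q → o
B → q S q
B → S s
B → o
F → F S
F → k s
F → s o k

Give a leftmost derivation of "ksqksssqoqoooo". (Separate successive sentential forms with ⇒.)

S⇒ksQ⇒ksQoo⇒ksQoooo⇒ksBoqoooo⇒ksqSqoqoooo⇒ksqFBqoqoooo⇒ksqksBqoqoooo⇒ksqksSsqoqoooo⇒ksqksssqoqoooo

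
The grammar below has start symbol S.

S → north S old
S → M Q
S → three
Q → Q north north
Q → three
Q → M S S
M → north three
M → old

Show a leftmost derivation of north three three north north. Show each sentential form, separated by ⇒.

S ⇒ M Q ⇒ north three Q ⇒ north three Q north north ⇒ north three three north north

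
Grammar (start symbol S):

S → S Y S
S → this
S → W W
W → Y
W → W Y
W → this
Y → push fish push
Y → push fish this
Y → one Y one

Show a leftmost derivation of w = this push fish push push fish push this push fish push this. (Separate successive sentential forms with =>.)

S => S Y S   [S → S Y S]
S Y S => W W Y S   [S → W W]
W W Y S => W Y W Y S   [W → W Y]
W Y W Y S => W Y Y W Y S   [W → W Y]
W Y Y W Y S => this Y Y W Y S   [W → this]
this Y Y W Y S => this push fish push Y W Y S   [Y → push fish push]
this push fish push Y W Y S => this push fish push push fish push W Y S   [Y → push fish push]
this push fish push push fish push W Y S => this push fish push push fish push this Y S   [W → this]
this push fish push push fish push this Y S => this push fish push push fish push this push fish push S   [Y → push fish push]
this push fish push push fish push this push fish push S => this push fish push push fish push this push fish push this   [S → this]

S => S Y S => W W Y S => W Y W Y S => W Y Y W Y S => this Y Y W Y S => this push fish push Y W Y S => this push fish push push fish push W Y S => this push fish push push fish push this Y S => this push fish push push fish push this push fish push S => this push fish push push fish push this push fish push this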